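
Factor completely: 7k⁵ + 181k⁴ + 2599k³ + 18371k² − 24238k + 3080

(7k − 1)(k + 14)(k − 1)(k² + 13k + 220)

Testing divisors of the constant over divisors of the leading coefficient, k = −14 is a root, giving the factor (k + 14) and quotient 7k⁴ + 83k³ + 1437k² − 1747k + 220.
Then k = 1 is a root, so (k − 1) divides it; the quotient is 7k³ + 90k² + 1527k − 220.
Next, k = 1/7 is a root, so (7k − 1) divides it; the quotient is k² + 13k + 220.
The quadratic k² + 13k + 220 has discriminant −711 < 0 and is irreducible over ℤ.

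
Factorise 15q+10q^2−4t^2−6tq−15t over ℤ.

Group: −4t(t−q) + (−10q−15)(t−q); both groups contain (t−q).

−(t−q)(4t+10q+15)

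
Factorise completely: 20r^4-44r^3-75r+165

(5r-11)(4r^3-15)

Group as (20r^4-75r) + (-44r^3+165) = 5r(4r^3-15) - 11(4r^3-15).
Both groups share the factor (4r^3-15).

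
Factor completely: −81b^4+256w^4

Write as (16w^2)² − (9b^2)², then factor 16w^2−9b^2 once more.

(4w−3b)(4w+3b)(16w^2+9b^2)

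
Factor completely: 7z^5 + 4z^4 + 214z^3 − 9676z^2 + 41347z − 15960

(7z − 3)(z − 5)(z − 7)(z^2 + 13z + 152)

Trying the rational-root candidates, z = 7 is a root, giving the factor (z − 7) and quotient 7z^4 + 53z^3 + 585z^2 − 5581z + 2280.
Next, z = 5 is a root, giving the factor (z − 5) and quotient 7z^3 + 88z^2 + 1025z − 456.
Continuing, z = 3/7 is a root, so (7z − 3) is a factor; dividing leaves z^2 + 13z + 152.
The quadratic z^2 + 13z + 152 has discriminant −439 < 0 and is irreducible over ℤ.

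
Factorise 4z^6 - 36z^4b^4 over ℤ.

Every term has a factor of 4z^4; factoring it out leaves z^2 - 9b^4.
Recognize a difference of squares with the parts z and 3b^2.

4z^4(z - 3b^2)(z + 3b^2)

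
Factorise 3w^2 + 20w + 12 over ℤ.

(3w + 2)(w + 6)

Need a pair with product 3·12 = 36 and sum 20: that's 2 and 18.
Split the middle term: 3w^2 + 2w + 18w + 12 = w(3w + 2) + 6(3w + 2).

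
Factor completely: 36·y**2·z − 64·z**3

Factor out 4·z, leaving 9·y**2 − 16·z**2, which is a difference of two squares.

4·z·(3·y + 4·z)·(3·y − 4·z)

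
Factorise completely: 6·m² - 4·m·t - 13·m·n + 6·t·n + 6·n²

(2·m - 3·n)·(3·m - 2·t - 2·n)

Group: 2·m·(3·m - 2·t - 2·n) - 3·n·(3·m - 2·t - 2·n); both groups contain (3·m - 2·t - 2·n).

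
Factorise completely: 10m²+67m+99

Need a pair with product 10·99 = 990 and sum 67: that's 22 and 45.
Split the middle term: 10m²+22m + 45m+99 = 2m(5m+11) + 9(5m+11).

(2m+9)(5m+11)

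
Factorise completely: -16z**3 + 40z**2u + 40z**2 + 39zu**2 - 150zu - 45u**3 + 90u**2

Group: 4z(-4z**2 + 15zu - 9u**2) + (5u - 10)(-4z**2 + 15zu - 9u**2); both groups contain (-4z**2 + 15zu - 9u**2), so (4z + 5u - 10) is a factor with cofactor -4z**2 + 15zu - 9u**2.
The cofactor groups again: -4z**2 + 15zu - 9u**2 = -4z(z - 3u) + 3u(z - 3u); both groups contain (z - 3u), giving -(4z - 3u)(z - 3u).

-(4z - 3u)(z - 3u)(4z + 5u - 10)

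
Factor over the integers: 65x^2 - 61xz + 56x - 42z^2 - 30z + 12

(13x + 6z + 6)(5x - 7z + 2)

Group: 13x(5x - 7z + 2) + (6z + 6)(5x - 7z + 2); both groups contain (5x - 7z + 2).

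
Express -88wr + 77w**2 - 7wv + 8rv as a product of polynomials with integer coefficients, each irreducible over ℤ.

(7w - 8r)(11w - v)

Group: 11w(7w - 8r) - v(7w - 8r); both groups contain (7w - 8r).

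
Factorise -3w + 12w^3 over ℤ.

Every term has a factor of 3w. Then 4w^2 - 1 = (2w)² − (1)².

3w(2w + 1)(2w - 1)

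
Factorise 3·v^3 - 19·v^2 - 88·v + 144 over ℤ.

Trying the rational-root candidates, v = 9 is a root, so (v - 9) is a factor; dividing leaves 3·v^2 + 8·v - 16.
The remaining quadratic factors as (3·v - 4)(v + 4).

(3·v - 4)·(v + 4)·(v - 9)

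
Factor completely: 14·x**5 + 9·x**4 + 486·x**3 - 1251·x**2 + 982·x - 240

(2·x - 1)·(7·x - 6)·(x - 1)·(x**2 + 3·x + 40)

Trying the rational-root candidates, x = 1 is a root, so (x - 1) divides it; the quotient is 14·x**4 + 23·x**3 + 509·x**2 - 742·x + 240.
Then x = 1/2 is a root, so (2·x - 1) is a factor; dividing leaves 7·x**3 + 15·x**2 + 262·x - 240.
Then x = 6/7 is a root, so (7·x - 6) is a factor; dividing leaves x**2 + 3·x + 40.
The quadratic x**2 + 3·x + 40 has discriminant -151 < 0 and is irreducible over ℤ.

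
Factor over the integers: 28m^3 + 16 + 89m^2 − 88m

Among the possible rational roots, m = 4/7 is a root, giving the factor (7m − 4) and quotient 4m^2 + 15m − 4.
The remaining quadratic factors as (4m − 1)(m + 4).

(4m − 1)(7m − 4)(m + 4)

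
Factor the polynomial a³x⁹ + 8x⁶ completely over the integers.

Pull out the common factor x⁶, leaving a³x³ + 8.
Recognize a sum of cubes with the parts 2 and ax.

x⁶(ax + 2)(a²x² - 2ax + 4)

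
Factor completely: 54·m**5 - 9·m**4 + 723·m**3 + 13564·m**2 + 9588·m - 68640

Testing divisors of the constant over divisors of the leading coefficient, m = -13/3 is a root, so (3·m + 13) divides it; the quotient is 18·m**4 - 81·m**3 + 592·m**2 + 1956·m - 5280.
Continuing, m = -10/3 is a root, so (3·m + 10) divides it; the quotient is 6·m**3 - 47·m**2 + 354·m - 528.
Then m = 11/6 is a root, giving the factor (6·m - 11) and quotient m**2 - 6·m + 48.
The quadratic m**2 - 6·m + 48 has discriminant -156 < 0 and is irreducible over ℤ.

(3·m + 10)·(3·m + 13)·(6·m - 11)·(m**2 - 6·m + 48)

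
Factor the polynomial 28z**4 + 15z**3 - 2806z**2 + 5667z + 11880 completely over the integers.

Trying the rational-root candidates, z = 15/4 is a root, giving the factor (4z - 15) and quotient 7z**3 + 30z**2 - 589z - 792.
Continuing, z = 8 is a root, so (z - 8) is a factor; dividing leaves 7z**2 + 86z + 99.
The remaining quadratic factors as (7z + 9)(z + 11).

(4z - 15)(7z + 9)(z + 11)(z - 8)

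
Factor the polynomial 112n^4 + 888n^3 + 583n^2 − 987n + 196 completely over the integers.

Trying the rational-root candidates, n = 4/7 is a root, so (7n − 4) divides it; the quotient is 16n^3 + 136n^2 + 161n − 49.
Continuing, n = 1/4 is a root, giving the factor (4n − 1) and quotient 4n^2 + 35n + 49.
The remaining quadratic factors as (n + 7)(4n + 7).

(4n + 7)(4n − 1)(7n − 4)(n + 7)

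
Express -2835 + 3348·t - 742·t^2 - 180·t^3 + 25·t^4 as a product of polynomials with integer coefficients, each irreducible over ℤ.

(5·t - 7)·(5·t - 9)·(t + 5)·(t - 9)

Trying the rational-root candidates, t = 7/5 is a root, so (5·t - 7) divides it; the quotient is 5·t^3 - 29·t^2 - 189·t + 405.
Continuing, t = 9 is a root, so (t - 9) is a factor; dividing leaves 5·t^2 + 16·t - 45.
The remaining quadratic factors as (5·t - 9)(t + 5).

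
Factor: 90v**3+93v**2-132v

Pull out the common factor 3v, then factor the remaining trinomial.

3v(5v-4)(6v+11)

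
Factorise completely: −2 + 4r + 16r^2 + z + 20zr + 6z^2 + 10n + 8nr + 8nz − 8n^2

−(2n − 3z − 4r − 2)(4n + 2z + 4r − 1)

Group: −4n(2n − 3z − 4r − 2) + (−2z − 4r + 1)(2n − 3z − 4r − 2); both groups contain (2n − 3z − 4r − 2).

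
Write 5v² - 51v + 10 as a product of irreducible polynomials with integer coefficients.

Need a pair with product 5·10 = 50 and sum -51: that's -50 and -1.
Split the middle term: 5v² - 50v - v + 10 = 5v(v - 10) - (v - 10).

(5v - 1)(v - 10)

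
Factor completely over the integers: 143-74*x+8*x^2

Need a pair with product 8·143 = 1144 and sum -74: that's -22 and -52.
Split the middle term: 8*x^2-22*x - 52*x+143 = 2*x*(4*x-11) - 13*(4*x-11).

(2*x-13)*(4*x-11)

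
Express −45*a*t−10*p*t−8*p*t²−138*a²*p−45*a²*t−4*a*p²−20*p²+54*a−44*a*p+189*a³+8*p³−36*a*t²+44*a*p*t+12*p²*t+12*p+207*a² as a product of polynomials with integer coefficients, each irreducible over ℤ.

Group: 3*a*(63*a²−4*a*p−36*a*t+27*a−4*p²−8*p*t+6*p) + (−2*p+t+2)*(63*a²−4*a*p−36*a*t+27*a−4*p²−8*p*t+6*p); both groups contain (63*a²−4*a*p−36*a*t+27*a−4*p²−8*p*t+6*p), so (3*a−2*p+t+2) is a factor with cofactor 63*a²−4*a*p−36*a*t+27*a−4*p²−8*p*t+6*p.
The cofactor groups again: 63*a²−4*a*p−36*a*t+27*a−4*p²−8*p*t+6*p = 9*a*(7*a−2*p−4*t+3) + 2*p*(7*a−2*p−4*t+3); both groups contain (7*a−2*p−4*t+3), giving (9*a+2*p)*(7*a−2*p−4*t+3).

(3*a−2*p+t+2)*(7*a−2*p−4*t+3)*(9*a+2*p)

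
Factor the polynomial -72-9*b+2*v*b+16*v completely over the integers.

Group as (2*v*b+16*v) + (-9*b-72) = 2*v*(b+8) - 9*(b+8).
Both groups share the factor (b+8).

(2*v-9)*(b+8)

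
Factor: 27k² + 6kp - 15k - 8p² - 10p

Group: 9k(3k + 2p) + (-4p - 5)(3k + 2p); both groups contain (3k + 2p).

(3k + 2p)(9k - 4p - 5)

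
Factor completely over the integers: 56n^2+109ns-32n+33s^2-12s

(7n+11s-4)(8n+3s)

Group: 7n(8n+3s) + (11s-4)(8n+3s); both groups contain (8n+3s).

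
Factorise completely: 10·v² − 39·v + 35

Need a pair with product 10·35 = 350 and sum −39: that's −14 and −25.
Split the middle term: 10·v² − 14·v − 25·v + 35 = 2·v·(5·v − 7) − 5·(5·v − 7).

(2·v − 5)·(5·v − 7)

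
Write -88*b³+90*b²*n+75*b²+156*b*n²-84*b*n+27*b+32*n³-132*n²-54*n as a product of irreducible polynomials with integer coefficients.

-(11*b+8*n+3)*(8*b+2*n-9)*(b-2*n)

Group: 11*b*(-8*b²+14*b*n+9*b+4*n²-18*n) + (8*n+3)*(-8*b²+14*b*n+9*b+4*n²-18*n); both groups contain (-8*b²+14*b*n+9*b+4*n²-18*n), so (11*b+8*n+3) is a factor with cofactor -8*b²+14*b*n+9*b+4*n²-18*n.
The cofactor groups again: -8*b²+14*b*n+9*b+4*n²-18*n = -8*b*(b-2*n) + (-2*n+9)*(b-2*n); both groups contain (b-2*n), giving -(8*b+2*n-9)*(b-2*n).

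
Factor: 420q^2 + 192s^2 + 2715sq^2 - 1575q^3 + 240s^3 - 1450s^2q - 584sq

(5s - 15q + 4)(8s - 15q)(6s - 7q)

Group: 6s(40s^2 - 195sq + 32s + 225q^2 - 60q) - 7q(40s^2 - 195sq + 32s + 225q^2 - 60q); both groups contain (40s^2 - 195sq + 32s + 225q^2 - 60q), so (6s - 7q) is a factor with cofactor 40s^2 - 195sq + 32s + 225q^2 - 60q.
The cofactor groups again: 40s^2 - 195sq + 32s + 225q^2 - 60q = 5s(8s - 15q) + (-15q + 4)(8s - 15q); both groups contain (8s - 15q), giving (5s - 15q + 4)(8s - 15q).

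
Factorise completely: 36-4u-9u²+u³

Trying the rational-root candidates, u = 9 is a root, so (u-9) is a factor; dividing leaves u²-4.
The remaining quadratic factors as (u-2)(u+2).

(u+2)(u-2)(u-9)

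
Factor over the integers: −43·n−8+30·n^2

Need a pair with product 30·(−8) = −240 and sum −43: that's 5 and −48.
Split the middle term: 30·n^2+5·n − 48·n−8 = 5·n·(6·n+1) − 8·(6·n+1).

(5·n−8)·(6·n+1)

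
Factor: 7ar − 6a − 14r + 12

Group as (7ar − 6a) + (−14r + 12) = a(7r − 6) − 2(7r − 6).
Both groups share the factor (7r − 6).

(7r − 6)(a − 2)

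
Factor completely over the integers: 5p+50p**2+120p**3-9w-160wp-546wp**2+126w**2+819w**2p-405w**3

-(5w-4p-1)(9w-5p)(9w-6p-1)

Group: 9w(-45w**2+66wp+14w-24p**2-10p-1) - 5p(-45w**2+66wp+14w-24p**2-10p-1); both groups contain (-45w**2+66wp+14w-24p**2-10p-1), so (9w-5p) is a factor with cofactor -45w**2+66wp+14w-24p**2-10p-1.
The cofactor groups again: -45w**2+66wp+14w-24p**2-10p-1 = -9w(5w-4p-1) + (6p+1)(5w-4p-1); both groups contain (5w-4p-1), giving -(9w-6p-1)(5w-4p-1).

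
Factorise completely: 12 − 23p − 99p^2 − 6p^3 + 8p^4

(2p + 1)(4p − 1)(p + 3)(p − 4)

Among the possible rational roots, p = 1/4 is a root, so (4p − 1) is a factor; dividing leaves 2p^3 − p^2 − 25p − 12.
Then p = −1/2 is a root, so (2p + 1) divides it; the quotient is p^2 − p − 12.
The remaining quadratic factors as (p + 3)(p − 4).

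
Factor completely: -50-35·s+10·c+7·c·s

Group as (7·c·s+10·c) + (-35·s-50) = c·(7·s+10) - 5·(7·s+10).
Both groups share the factor (7·s+10).

(7·s+10)·(c-5)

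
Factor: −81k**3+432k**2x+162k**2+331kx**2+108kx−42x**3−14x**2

Group: 9k(−9k**2+55kx+18k−6x**2−2x) + 7x(−9k**2+55kx+18k−6x**2−2x); both groups contain (−9k**2+55kx+18k−6x**2−2x), so (9k+7x) is a factor with cofactor −9k**2+55kx+18k−6x**2−2x.
The cofactor groups again: −9k**2+55kx+18k−6x**2−2x = −9k(k−6x−2) + x(k−6x−2); both groups contain (k−6x−2), giving −(9k−x)(k−6x−2).

−(9k+7x)(9k−x)(k−6x−2)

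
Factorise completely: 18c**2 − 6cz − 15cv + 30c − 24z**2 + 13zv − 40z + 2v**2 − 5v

Group: 3c(6c − 8z − v) + (3z − 2v + 5)(6c − 8z − v); both groups contain (6c − 8z − v).

(3c + 3z − 2v + 5)(6c − 8z − v)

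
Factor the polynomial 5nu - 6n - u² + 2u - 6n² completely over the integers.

Group: -3n(2n - u + 2) + u(2n - u + 2); both groups contain (2n - u + 2).

-(2n - u + 2)(3n - u)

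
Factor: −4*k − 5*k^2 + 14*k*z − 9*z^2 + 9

−(5*k − 9*z + 9)*(k − z − 1)

Group: −5*k*(k − z − 1) + (9*z − 9)*(k − z − 1); both groups contain (k − z − 1).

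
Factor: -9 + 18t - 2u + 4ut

Group as (4ut - 2u) + (18t - 9) = 2u(2t - 1) + 9(2t - 1).
Both groups share the factor (2t - 1).

(2t - 1)(2u + 9)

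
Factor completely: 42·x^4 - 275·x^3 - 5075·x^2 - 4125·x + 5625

By the rational root theorem, x = 5/7 is a root, giving the factor (7·x - 5) and quotient 6·x^3 - 35·x^2 - 750·x - 1125.
Continuing, x = -5/3 is a root, so (3·x + 5) divides it; the quotient is 2·x^2 - 15·x - 225.
The remaining quadratic factors as (2·x + 15)(x - 15).

(2·x + 15)·(3·x + 5)·(7·x - 5)·(x - 15)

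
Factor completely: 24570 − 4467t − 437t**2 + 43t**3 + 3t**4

Trying the rational-root candidates, t = 9 is a root, giving the factor (t − 9) and quotient 3t**3 + 70t**2 + 193t − 2730.
Continuing, t = −13 is a root, so (t + 13) is a factor; dividing leaves 3t**2 + 31t − 210.
The remaining quadratic factors as (t + 15)(3t − 14).

(3t − 14)(t + 13)(t + 15)(t − 9)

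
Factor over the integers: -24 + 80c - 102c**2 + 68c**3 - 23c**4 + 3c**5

(3c - 2)(c - 2)(c - 3)(c**2 - 2c + 2)

Trying the rational-root candidates, c = 3 is a root, so (c - 3) is a factor; dividing leaves 3c**4 - 14c**3 + 26c**2 - 24c + 8.
Next, c = 2/3 is a root, giving the factor (3c - 2) and quotient c**3 - 4c**2 + 6c - 4.
Then c = 2 is a root, so (c - 2) divides it; the quotient is c**2 - 2c + 2.
The quadratic c**2 - 2c + 2 has discriminant -4 < 0 and is irreducible over ℤ.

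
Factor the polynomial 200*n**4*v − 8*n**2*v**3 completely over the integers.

8*n**2*v*(5*n + v)*(5*n − v)

Every term has a factor of 8*n**2*v. Then 25*n**2 − v**2 = (5*n)² − (v)².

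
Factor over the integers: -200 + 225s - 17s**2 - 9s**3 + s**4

Trying the rational-root candidates, s = -5 is a root, so (s + 5) divides it; the quotient is s**3 - 14s**2 + 53s - 40.
Then s = 1 is a root, so (s - 1) divides it; the quotient is s**2 - 13s + 40.
The remaining quadratic factors as (s - 5)(s - 8).

(s + 5)(s - 1)(s - 5)(s - 8)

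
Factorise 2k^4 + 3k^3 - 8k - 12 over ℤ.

Group as (2k^4 - 8k) + (3k^3 - 12) = 2k(k^3 - 4) + 3(k^3 - 4).
Both groups share the factor (k^3 - 4).

(2k + 3)(k^3 - 4)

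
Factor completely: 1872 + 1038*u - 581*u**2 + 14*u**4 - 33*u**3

(2*u - 13)*(7*u + 8)*(u + 6)*(u - 3)

By the rational root theorem, u = -6 is a root, so (u + 6) divides it; the quotient is 14*u**3 - 117*u**2 + 121*u + 312.
Then u = -8/7 is a root, so (7*u + 8) divides it; the quotient is 2*u**2 - 19*u + 39.
The remaining quadratic factors as (u - 3)(2*u - 13).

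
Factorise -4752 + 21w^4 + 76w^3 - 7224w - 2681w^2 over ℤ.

(3w + 4)(7w + 9)(w + 12)(w - 11)

Trying the rational-root candidates, w = 11 is a root, so (w - 11) is a factor; dividing leaves 21w^3 + 307w^2 + 696w + 432.
Then w = -9/7 is a root, giving the factor (7w + 9) and quotient 3w^2 + 40w + 48.
The remaining quadratic factors as (w + 12)(3w + 4).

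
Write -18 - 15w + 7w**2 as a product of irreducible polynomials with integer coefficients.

Need a pair with product 7·(-18) = -126 and sum -15: that's -21 and 6.
Split the middle term: 7w**2 - 21w + 6w - 18 = 7w(w - 3) + 6(w - 3).

(7w + 6)(w - 3)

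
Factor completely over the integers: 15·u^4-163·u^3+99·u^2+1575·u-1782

Testing divisors of the constant over divisors of the leading coefficient, u = 6/5 is a root, so (5·u-6) divides it; the quotient is 3·u^3-29·u^2-15·u+297.
Continuing, u = 11/3 is a root, so (3·u-11) divides it; the quotient is u^2-6·u-27.
The remaining quadratic factors as (u-9)(u+3).

(3·u-11)·(5·u-6)·(u+3)·(u-9)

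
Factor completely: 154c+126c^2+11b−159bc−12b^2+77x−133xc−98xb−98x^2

−(14x+12b−9c−11)(7x+b+14c)

Group: −14x(7x+b+14c) + (−12b+9c+11)(7x+b+14c); both groups contain (7x+b+14c).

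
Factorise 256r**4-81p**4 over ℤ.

Difference of squares twice: with A = 4r and B = 3p, A⁴ − B⁴ = (A² − B²)(A² + B²), and A² − B² factors again.

(4r-3p)(4r+3p)(16r**2+9p**2)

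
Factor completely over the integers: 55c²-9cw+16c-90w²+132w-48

(11c-15w+12)(5c+6w-4)

Group: 11c(5c+6w-4) + (-15w+12)(5c+6w-4); both groups contain (5c+6w-4).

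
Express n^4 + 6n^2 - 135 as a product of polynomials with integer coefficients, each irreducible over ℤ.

(n + 3)(n - 3)(n^2 + 15)

Substitute u = n^2 to get a quadratic in u, then factor.
n^2 - 9 is a difference of squares.
n^2 + 15 is irreducible over ℤ (always positive, so no real roots).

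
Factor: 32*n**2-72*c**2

8*(2*n-3*c)*(2*n+3*c)

Factor out 8, leaving 4*n**2-9*c**2, which is a difference of two squares.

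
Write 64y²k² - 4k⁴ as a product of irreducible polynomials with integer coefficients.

Every term has a factor of 4k². Then 16y² - k² = (4y)² − (k)².

4k²(4y - k)(4y + k)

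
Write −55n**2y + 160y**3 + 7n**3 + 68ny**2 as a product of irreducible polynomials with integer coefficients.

(7n + 8y)(n − 4y)(n − 5y)

Group: 7n(n**2 − 9ny + 20y**2) + 8y(n**2 − 9ny + 20y**2); both groups contain (n**2 − 9ny + 20y**2), so (7n + 8y) is a factor with cofactor n**2 − 9ny + 20y**2.
The cofactor groups again: n**2 − 9ny + 20y**2 = n(n − 5y) − 4y(n − 5y); both groups contain (n − 5y), giving (n − 4y)(n − 5y).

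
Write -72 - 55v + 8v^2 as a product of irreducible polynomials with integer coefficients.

Need a pair with product 8·(-72) = -576 and sum -55: that's 9 and -64.
Split the middle term: 8v^2 + 9v - 64v - 72 = v(8v + 9) - 8(8v + 9).

(8v + 9)(v - 8)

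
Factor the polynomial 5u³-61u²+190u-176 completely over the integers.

By the rational root theorem, u = 2 is a root, so (u-2) is a factor; dividing leaves 5u²-51u+88.
The remaining quadratic factors as (5u-11)(u-8).

(5u-11)(u-2)(u-8)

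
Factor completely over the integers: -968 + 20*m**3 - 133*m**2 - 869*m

(4*m + 11)*(5*m + 8)*(m - 11)

Testing divisors of the constant over divisors of the leading coefficient, m = 11 is a root, so (m - 11) is a factor; dividing leaves 20*m**2 + 87*m + 88.
The remaining quadratic factors as (4*m + 11)(5*m + 8).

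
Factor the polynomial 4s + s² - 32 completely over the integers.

(s + 8)(s - 4)

Two integers with product -32 and sum 4 are -4 and 8.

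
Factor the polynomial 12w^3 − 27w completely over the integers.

3w(2w + 3)(2w − 3)

Every term has a factor of 3w. Then 4w^2 − 9 = (2w)² − (3)².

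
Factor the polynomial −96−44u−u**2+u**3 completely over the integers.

(u+3)(u+4)(u−8)

By the rational root theorem, u = 8 is a root, giving the factor (u−8) and quotient u**2+7u+12.
The remaining quadratic factors as (u+4)(u+3).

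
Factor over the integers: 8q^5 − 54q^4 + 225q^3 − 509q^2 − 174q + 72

Testing divisors of the constant over divisors of the leading coefficient, q = 1/4 is a root, giving the factor (4q − 1) and quotient 2q^4 − 13q^3 + 53q^2 − 114q − 72.
Next, q = −1/2 is a root, so (2q + 1) is a factor; dividing leaves q^3 − 7q^2 + 30q − 72.
Next, q = 4 is a root, so (q − 4) divides it; the quotient is q^2 − 3q + 18.
The quadratic q^2 − 3q + 18 has discriminant −63 < 0 and is irreducible over ℤ.

(2q + 1)(4q − 1)(q − 4)(q^2 − 3q + 18)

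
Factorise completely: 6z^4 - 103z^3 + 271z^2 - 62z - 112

(2z + 1)(3z - 8)(z - 1)(z - 14)

Among the possible rational roots, z = 14 is a root, giving the factor (z - 14) and quotient 6z^3 - 19z^2 + 5z + 8.
Continuing, z = -1/2 is a root, so (2z + 1) is a factor; dividing leaves 3z^2 - 11z + 8.
The remaining quadratic factors as (z - 1)(3z - 8).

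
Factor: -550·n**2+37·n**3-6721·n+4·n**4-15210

(4·n+13)·(n+10)·(n+9)·(n-13)

Trying the rational-root candidates, n = -10 is a root, giving the factor (n+10) and quotient 4·n**3-3·n**2-520·n-1521.
Then n = 13 is a root, giving the factor (n-13) and quotient 4·n**2+49·n+117.
The remaining quadratic factors as (n+9)(4·n+13).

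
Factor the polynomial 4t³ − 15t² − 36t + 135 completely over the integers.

(4t − 15)(t + 3)(t − 3)

Testing divisors of the constant over divisors of the leading coefficient, t = 15/4 is a root, so (4t − 15) divides it; the quotient is t² − 9.
The remaining quadratic factors as (t − 3)(t + 3).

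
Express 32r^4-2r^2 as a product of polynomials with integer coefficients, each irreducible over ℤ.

Factor out 2r^2, leaving 16r^2-1, which is a difference of two squares.

2r^2(4r+1)(4r-1)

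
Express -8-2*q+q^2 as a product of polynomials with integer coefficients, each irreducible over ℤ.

Two integers with product -8 and sum -2 are 2 and -4.

(q+2)*(q-4)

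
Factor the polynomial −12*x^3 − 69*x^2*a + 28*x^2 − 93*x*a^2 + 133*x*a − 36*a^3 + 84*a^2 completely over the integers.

−(3*x + 3*a − 7)*(4*x + 3*a)*(x + 4*a)

Group: x*(−12*x^2 − 21*x*a + 28*x − 9*a^2 + 21*a) + 4*a*(−12*x^2 − 21*x*a + 28*x − 9*a^2 + 21*a); both groups contain (−12*x^2 − 21*x*a + 28*x − 9*a^2 + 21*a), so (x + 4*a) is a factor with cofactor −12*x^2 − 21*x*a + 28*x − 9*a^2 + 21*a.
The cofactor groups again: −12*x^2 − 21*x*a + 28*x − 9*a^2 + 21*a = −4*x*(3*x + 3*a − 7) − 3*a*(3*x + 3*a − 7); both groups contain (3*x + 3*a − 7), giving −(4*x + 3*a)*(3*x + 3*a − 7).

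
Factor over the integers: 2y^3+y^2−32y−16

Trying the rational-root candidates, y = 4 is a root, so (y−4) is a factor; dividing leaves 2y^2+9y+4.
The remaining quadratic factors as (y+4)(2y+1).

(2y+1)(y+4)(y−4)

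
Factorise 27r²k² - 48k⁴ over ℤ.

3k²(3r - 4k)(3r + 4k)

Every term has a factor of 3k². Then 9r² - 16k² = (3r)² − (4k)².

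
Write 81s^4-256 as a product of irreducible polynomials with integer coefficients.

Difference of squares twice: with A = 3s and B = 4, A⁴ − B⁴ = (A² − B²)(A² + B²), and A² − B² factors again.

(3s+4)(3s-4)(9s^2+16)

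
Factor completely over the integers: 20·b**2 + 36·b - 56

Pull out the common factor 4, then factor the remaining trinomial.

4·(5·b + 14)·(b - 1)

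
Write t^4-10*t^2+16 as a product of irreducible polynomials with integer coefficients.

Substitute u = t^2 to get a quadratic in u, then factor.
t^2-2 is irreducible over ℤ (2 is not a perfect square).
t^2-8 is irreducible over ℤ (8 is not a perfect square).

(t^2-2)*(t^2-8)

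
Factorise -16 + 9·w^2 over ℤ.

(3·w + 4)·(3·w - 4)

Need a pair with product 9·(-16) = -144 and sum 0: that's 12 and -12.
Split the middle term: 9·w^2 + 12·w - 12·w - 16 = 3·w·(3·w + 4) - 4·(3·w + 4).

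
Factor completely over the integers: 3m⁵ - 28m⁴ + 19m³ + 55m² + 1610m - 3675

(3m - 7)(m - 5)(m - 7)(m² + 5m + 15)

Trying the rational-root candidates, m = 7/3 is a root, so (3m - 7) is a factor; dividing leaves m⁴ - 7m³ - 10m² - 5m + 525.
Continuing, m = 7 is a root, so (m - 7) divides it; the quotient is m³ - 10m - 75.
Continuing, m = 5 is a root, so (m - 5) is a factor; dividing leaves m² + 5m + 15.
The quadratic m² + 5m + 15 has discriminant -35 < 0 and is irreducible over ℤ.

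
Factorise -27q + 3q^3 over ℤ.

Every term has a factor of 3q. Then q^2 - 9 = (q)² − (3)².

3q(q + 3)(q - 3)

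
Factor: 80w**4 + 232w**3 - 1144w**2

Pull out the common factor 8w**2, then factor the remaining trinomial.

8w**2(2w + 11)(5w - 13)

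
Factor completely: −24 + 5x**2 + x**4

Substitute u = x**2 to get a quadratic in u, then factor.
x**2 − 3 is irreducible over ℤ (3 is not a perfect square).
x**2 + 8 is irreducible over ℤ (always positive, so no real roots).

(x**2 + 8)(x**2 − 3)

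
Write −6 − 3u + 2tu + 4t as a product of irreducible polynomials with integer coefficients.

(2t − 3)(u + 2)

Group as (2tu + 4t) + (−3u − 6) = 2t(u + 2) − 3(u + 2).
Both groups share the factor (u + 2).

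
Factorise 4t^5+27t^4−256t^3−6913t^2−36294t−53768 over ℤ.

By the rational root theorem, t = 13 is a root, giving the factor (t−13) and quotient 4t^4+79t^3+771t^2+3110t+4136.
Then t = −4 is a root, so (t+4) is a factor; dividing leaves 4t^3+63t^2+519t+1034.
Next, t = −11/4 is a root, so (4t+11) divides it; the quotient is t^2+13t+94.
The quadratic t^2+13t+94 has discriminant −207 < 0 and is irreducible over ℤ.

(4t+11)(t+4)(t−13)(t^2+13t+94)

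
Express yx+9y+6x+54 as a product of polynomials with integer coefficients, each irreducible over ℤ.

(x+9)(y+6)

Group as (yx+9y) + (6x+54) = y(x+9) + 6(x+9).
Both groups share the factor (x+9).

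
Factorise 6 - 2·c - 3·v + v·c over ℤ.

Group as (v·c - 3·v) + (-2·c + 6) = v·(c - 3) - 2·(c - 3).
Both groups share the factor (c - 3).

(c - 3)·(v - 2)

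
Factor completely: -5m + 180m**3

Factor out 5m, leaving 36m**2 - 1, which is a difference of two squares.

5m(6m + 1)(6m - 1)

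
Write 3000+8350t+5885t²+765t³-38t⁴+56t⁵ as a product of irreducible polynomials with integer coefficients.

(2t+5)(4t+5)(7t+4)(t²-5t+30)

Among the possible rational roots, t = -5/2 is a root, so (2t+5) divides it; the quotient is 28t⁴-89t³+605t²+1430t+600.
Continuing, t = -4/7 is a root, giving the factor (7t+4) and quotient 4t³-15t²+95t+150.
Continuing, t = -5/4 is a root, giving the factor (4t+5) and quotient t²-5t+30.
The quadratic t²-5t+30 has discriminant -95 < 0 and is irreducible over ℤ.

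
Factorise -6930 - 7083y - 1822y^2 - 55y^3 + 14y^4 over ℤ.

(2y + 7)(7y + 11)(y + 6)(y - 15)

Trying the rational-root candidates, y = -7/2 is a root, so (2y + 7) is a factor; dividing leaves 7y^3 - 52y^2 - 729y - 990.
Next, y = 15 is a root, giving the factor (y - 15) and quotient 7y^2 + 53y + 66.
The remaining quadratic factors as (y + 6)(7y + 11).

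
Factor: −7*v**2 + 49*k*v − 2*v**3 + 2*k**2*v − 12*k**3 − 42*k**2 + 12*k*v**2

−(2*k + 2*v + 7)*(6*k − v)*(k − v)

Group: 2*k*(−6*k**2 + 7*k*v − v**2) + (2*v + 7)*(−6*k**2 + 7*k*v − v**2); both groups contain (−6*k**2 + 7*k*v − v**2), so (2*k + 2*v + 7) is a factor with cofactor −6*k**2 + 7*k*v − v**2.
The cofactor groups again: −6*k**2 + 7*k*v − v**2 = −k*(6*k − v) + v*(6*k − v); both groups contain (6*k − v), giving −(k − v)*(6*k − v).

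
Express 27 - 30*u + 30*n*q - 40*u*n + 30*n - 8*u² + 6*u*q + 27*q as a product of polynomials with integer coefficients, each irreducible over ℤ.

Group: -4*u*(2*u + 10*n + 9) + (3*q + 3)*(2*u + 10*n + 9); both groups contain (2*u + 10*n + 9).

-(4*u - 3*q - 3)*(2*u + 10*n + 9)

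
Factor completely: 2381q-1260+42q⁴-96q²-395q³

Among the possible rational roots, q = 4/7 is a root, giving the factor (7q-4) and quotient 6q³-53q²-44q+315.
Next, q = -5/2 is a root, giving the factor (2q+5) and quotient 3q²-34q+63.
The remaining quadratic factors as (3q-7)(q-9).

(2q+5)(3q-7)(7q-4)(q-9)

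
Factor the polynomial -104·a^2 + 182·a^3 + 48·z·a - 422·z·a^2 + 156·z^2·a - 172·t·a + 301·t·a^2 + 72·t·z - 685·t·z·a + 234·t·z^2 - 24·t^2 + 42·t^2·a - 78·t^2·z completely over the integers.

Group: 3·t·(-26·t·z + 14·t·a - 8·t + 78·z^2 - 211·z·a + 24·z + 91·a^2 - 52·a) + 2·a·(-26·t·z + 14·t·a - 8·t + 78·z^2 - 211·z·a + 24·z + 91·a^2 - 52·a); both groups contain (-26·t·z + 14·t·a - 8·t + 78·z^2 - 211·z·a + 24·z + 91·a^2 - 52·a), so (3·t + 2·a) is a factor with cofactor -26·t·z + 14·t·a - 8·t + 78·z^2 - 211·z·a + 24·z + 91·a^2 - 52·a.
The cofactor groups again: -26·t·z + 14·t·a - 8·t + 78·z^2 - 211·z·a + 24·z + 91·a^2 - 52·a = -13·z·(2·t - 6·z + 13·a) + (7·a - 4)·(2·t - 6·z + 13·a); both groups contain (2·t - 6·z + 13·a), giving -(13·z - 7·a + 4)·(2·t - 6·z + 13·a).

-(13·z - 7·a + 4)·(2·t - 6·z + 13·a)·(3·t + 2·a)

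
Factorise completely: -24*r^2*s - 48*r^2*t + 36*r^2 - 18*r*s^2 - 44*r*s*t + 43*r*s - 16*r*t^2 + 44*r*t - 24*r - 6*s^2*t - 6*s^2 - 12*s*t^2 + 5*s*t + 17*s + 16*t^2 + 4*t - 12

Group: 2*s*(-12*r^2 - 9*r*s - 4*r*t + 8*r - 3*s*t - 3*s + 4*t + 4) + (4*t - 3)*(-12*r^2 - 9*r*s - 4*r*t + 8*r - 3*s*t - 3*s + 4*t + 4); both groups contain (-12*r^2 - 9*r*s - 4*r*t + 8*r - 3*s*t - 3*s + 4*t + 4), so (2*s + 4*t - 3) is a factor with cofactor -12*r^2 - 9*r*s - 4*r*t + 8*r - 3*s*t - 3*s + 4*t + 4.
The cofactor groups again: -12*r^2 - 9*r*s - 4*r*t + 8*r - 3*s*t - 3*s + 4*t + 4 = -3*r*(4*r + 3*s - 4) + (-t - 1)*(4*r + 3*s - 4); both groups contain (4*r + 3*s - 4), giving -(3*r + t + 1)*(4*r + 3*s - 4).

-(2*s + 4*t - 3)*(3*r + t + 1)*(4*r + 3*s - 4)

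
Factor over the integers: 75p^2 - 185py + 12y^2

Group: 5p(15p - y) - 12y(15p - y); both groups contain (15p - y).

(15p - y)(5p - 12y)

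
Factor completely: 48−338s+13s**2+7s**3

Trying the rational-root candidates, s = 1/7 is a root, giving the factor (7s−1) and quotient s**2+2s−48.
The remaining quadratic factors as (s+8)(s−6).

(7s−1)(s+8)(s−6)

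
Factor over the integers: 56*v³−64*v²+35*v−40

Group as (56*v³+35*v) + (−64*v²−40) = 7*v*(8*v²+5) − 8*(8*v²+5).
Both groups share the factor (8*v²+5).

(7*v−8)*(8*v²+5)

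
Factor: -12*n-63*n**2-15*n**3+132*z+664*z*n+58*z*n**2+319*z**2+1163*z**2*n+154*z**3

Group: 2*z*(77*z**2+4*z*n+44*z-n**2-4*n) + (15*n+3)*(77*z**2+4*z*n+44*z-n**2-4*n); both groups contain (77*z**2+4*z*n+44*z-n**2-4*n), so (2*z+15*n+3) is a factor with cofactor 77*z**2+4*z*n+44*z-n**2-4*n.
The cofactor groups again: 77*z**2+4*z*n+44*z-n**2-4*n = 7*z*(11*z-n) + (n+4)*(11*z-n); both groups contain (11*z-n), giving (7*z+n+4)*(11*z-n).

(11*z-n)*(2*z+15*n+3)*(7*z+n+4)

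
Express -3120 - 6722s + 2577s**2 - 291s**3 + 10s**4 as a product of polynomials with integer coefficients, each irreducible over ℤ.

Trying the rational-root candidates, s = 8 is a root, giving the factor (s - 8) and quotient 10s**3 - 211s**2 + 889s + 390.
Then s = 15 is a root, giving the factor (s - 15) and quotient 10s**2 - 61s - 26.
The remaining quadratic factors as (2s - 13)(5s + 2).

(2s - 13)(5s + 2)(s - 15)(s - 8)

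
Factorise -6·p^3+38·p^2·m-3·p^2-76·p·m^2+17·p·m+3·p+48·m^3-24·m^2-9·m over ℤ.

Group: 2·p·(-3·p^2+13·p·m-3·p-12·m^2+9·m) + (-4·m-1)·(-3·p^2+13·p·m-3·p-12·m^2+9·m); both groups contain (-3·p^2+13·p·m-3·p-12·m^2+9·m), so (2·p-4·m-1) is a factor with cofactor -3·p^2+13·p·m-3·p-12·m^2+9·m.
The cofactor groups again: -3·p^2+13·p·m-3·p-12·m^2+9·m = -p·(3·p-4·m+3) + 3·m·(3·p-4·m+3); both groups contain (3·p-4·m+3), giving -(p-3·m)·(3·p-4·m+3).

-(p-3·m)·(2·p-4·m-1)·(3·p-4·m+3)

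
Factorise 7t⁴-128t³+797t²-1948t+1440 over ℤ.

Testing divisors of the constant over divisors of the leading coefficient, t = 4 is a root, giving the factor (t-4) and quotient 7t³-100t²+397t-360.
Next, t = 9/7 is a root, giving the factor (7t-9) and quotient t²-13t+40.
The remaining quadratic factors as (t-5)(t-8).

(7t-9)(t-4)(t-5)(t-8)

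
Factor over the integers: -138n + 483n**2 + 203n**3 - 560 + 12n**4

Testing divisors of the constant over divisors of the leading coefficient, n = -14 is a root, so (n + 14) divides it; the quotient is 12n**3 + 35n**2 - 7n - 40.
Then n = 1 is a root, giving the factor (n - 1) and quotient 12n**2 + 47n + 40.
The remaining quadratic factors as (3n + 8)(4n + 5).

(3n + 8)(4n + 5)(n + 14)(n - 1)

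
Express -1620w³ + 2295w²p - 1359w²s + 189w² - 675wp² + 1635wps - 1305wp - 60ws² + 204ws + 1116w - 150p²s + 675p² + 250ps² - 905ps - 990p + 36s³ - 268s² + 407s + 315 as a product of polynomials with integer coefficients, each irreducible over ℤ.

Group: 12w(-135w² + 135wp - 12ws + 72w + 30ps - 135p + 4s² - 32s + 63) + (-5p + 9s + 5)(-135w² + 135wp - 12ws + 72w + 30ps - 135p + 4s² - 32s + 63); both groups contain (-135w² + 135wp - 12ws + 72w + 30ps - 135p + 4s² - 32s + 63), so (12w - 5p + 9s + 5) is a factor with cofactor -135w² + 135wp - 12ws + 72w + 30ps - 135p + 4s² - 32s + 63.
The cofactor groups again: -135w² + 135wp - 12ws + 72w + 30ps - 135p + 4s² - 32s + 63 = -9w(15w - 15p - 2s + 7) + (-2s + 9)(15w - 15p - 2s + 7); both groups contain (15w - 15p - 2s + 7), giving -(9w + 2s - 9)(15w - 15p - 2s + 7).

-(15w - 15p - 2s + 7)(12w - 5p + 9s + 5)(9w + 2s - 9)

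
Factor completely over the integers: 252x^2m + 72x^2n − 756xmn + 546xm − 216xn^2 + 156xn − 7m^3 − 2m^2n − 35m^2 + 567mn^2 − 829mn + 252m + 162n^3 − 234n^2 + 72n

Group: 6x(42xm + 12xn − 7m^2 − 65mn + 28m − 18n^2 + 8n) + (m − 9n + 9)(42xm + 12xn − 7m^2 − 65mn + 28m − 18n^2 + 8n); both groups contain (42xm + 12xn − 7m^2 − 65mn + 28m − 18n^2 + 8n), so (6x + m − 9n + 9) is a factor with cofactor 42xm + 12xn − 7m^2 − 65mn + 28m − 18n^2 + 8n.
The cofactor groups again: 42xm + 12xn − 7m^2 − 65mn + 28m − 18n^2 + 8n = 7m(6x − m − 9n + 4) + 2n(6x − m − 9n + 4); both groups contain (6x − m − 9n + 4), giving (7m + 2n)(6x − m − 9n + 4).

(6x − m − 9n + 4)(7m + 2n)(6x + m − 9n + 9)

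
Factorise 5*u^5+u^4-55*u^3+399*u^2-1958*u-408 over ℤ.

(5*u+1)*(u+6)*(u-4)*(u^2-2*u+17)

Testing divisors of the constant over divisors of the leading coefficient, u = -6 is a root, so (u+6) divides it; the quotient is 5*u^4-29*u^3+119*u^2-315*u-68.
Then u = 4 is a root, so (u-4) is a factor; dividing leaves 5*u^3-9*u^2+83*u+17.
Next, u = -1/5 is a root, giving the factor (5*u+1) and quotient u^2-2*u+17.
The quadratic u^2-2*u+17 has discriminant -64 < 0 and is irreducible over ℤ.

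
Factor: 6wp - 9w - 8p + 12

(2p - 3)(3w - 4)

Group as (6wp - 9w) + (-8p + 12) = 3w(2p - 3) - 4(2p - 3).
Both groups share the factor (2p - 3).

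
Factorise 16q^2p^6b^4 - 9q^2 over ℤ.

Every term has a factor of q^2; factoring it out leaves 16p^6b^4 - 9.
Recognize a difference of squares with the parts 4p^3b^2 and 3.

q^2(4p^3b^2 + 3)(4p^3b^2 - 3)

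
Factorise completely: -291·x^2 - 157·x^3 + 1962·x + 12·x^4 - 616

(3·x - 1)·(4·x - 11)·(x + 4)·(x - 14)

Trying the rational-root candidates, x = 11/4 is a root, so (4·x - 11) is a factor; dividing leaves 3·x^3 - 31·x^2 - 158·x + 56.
Then x = 14 is a root, so (x - 14) is a factor; dividing leaves 3·x^2 + 11·x - 4.
The remaining quadratic factors as (3·x - 1)(x + 4).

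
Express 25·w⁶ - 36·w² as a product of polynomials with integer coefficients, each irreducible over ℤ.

w²·(5·w² + 6)·(5·w² - 6)

Factor out w² first: what remains is 25·w⁴ - 36.
Recognize a difference of squares with the parts 5·w² and 6.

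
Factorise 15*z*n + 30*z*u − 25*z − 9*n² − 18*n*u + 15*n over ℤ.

(5*z − 3*n)*(3*n + 6*u − 5)

Group: 3*n*(5*z − 3*n) + (6*u − 5)*(5*z − 3*n); both groups contain (5*z − 3*n).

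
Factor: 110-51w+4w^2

(4w-11)(w-10)

Need a pair with product 4·110 = 440 and sum -51: that's -40 and -11.
Split the middle term: 4w^2-40w - 11w+110 = 4w(w-10) - 11(w-10).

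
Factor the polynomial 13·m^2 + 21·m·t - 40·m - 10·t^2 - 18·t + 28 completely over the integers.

(13·m - 5·t - 14)·(m + 2·t - 2)

Group: 13·m·(m + 2·t - 2) + (-5·t - 14)·(m + 2·t - 2); both groups contain (m + 2·t - 2).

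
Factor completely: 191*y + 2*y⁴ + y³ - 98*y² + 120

(2*y + 1)*(y + 8)*(y - 3)*(y - 5)

Trying the rational-root candidates, y = -1/2 is a root, so (2*y + 1) is a factor; dividing leaves y³ - 49*y + 120.
Next, y = 5 is a root, so (y - 5) divides it; the quotient is y² + 5*y - 24.
The remaining quadratic factors as (y - 3)(y + 8).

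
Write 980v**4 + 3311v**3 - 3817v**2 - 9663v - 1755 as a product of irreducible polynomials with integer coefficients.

(4v + 15)(5v + 1)(7v + 9)(7v - 13)

Among the possible rational roots, v = -15/4 is a root, giving the factor (4v + 15) and quotient 245v**3 - 91v**2 - 613v - 117.
Then v = -9/7 is a root, so (7v + 9) divides it; the quotient is 35v**2 - 58v - 13.
The remaining quadratic factors as (5v + 1)(7v - 13).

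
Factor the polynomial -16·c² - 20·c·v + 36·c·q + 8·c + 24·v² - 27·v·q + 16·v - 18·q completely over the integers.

-(4·c - 3·v - 2)·(4·c + 8·v - 9·q)

Group: -4·c·(4·c + 8·v - 9·q) + (3·v + 2)·(4·c + 8·v - 9·q); both groups contain (4·c + 8·v - 9·q).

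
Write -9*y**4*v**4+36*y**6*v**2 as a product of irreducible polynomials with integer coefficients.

Factor out 9*y**4*v**2 first: what remains is 4*y**2-v**2.
Recognize a difference of squares with the parts 2*y and v.

9*v**2*y**4*(2*y-v)*(2*y+v)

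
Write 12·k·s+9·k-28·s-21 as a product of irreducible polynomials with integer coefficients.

(3·k-7)·(4·s+3)

Group as (12·k·s+9·k) + (-28·s-21) = 3·k·(4·s+3) - 7·(4·s+3).
Both groups share the factor (4·s+3).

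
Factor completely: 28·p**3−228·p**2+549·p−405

Among the possible rational roots, p = 15/7 is a root, giving the factor (7·p−15) and quotient 4·p**2−24·p+27.
The remaining quadratic factors as (2·p−9)(2·p−3).

(2·p−3)·(2·p−9)·(7·p−15)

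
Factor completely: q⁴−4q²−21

Substitute u = q² to get a quadratic in u, then factor.
q²+3 is irreducible over ℤ (always positive, so no real roots).
q²−7 is irreducible over ℤ (7 is not a perfect square).

(q²+3)(q²−7)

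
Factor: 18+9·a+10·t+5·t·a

(5·t+9)·(a+2)

Group as (5·t·a+10·t) + (9·a+18) = 5·t·(a+2) + 9·(a+2).
Both groups share the factor (a+2).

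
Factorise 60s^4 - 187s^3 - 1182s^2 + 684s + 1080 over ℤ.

(3s + 10)(4s + 3)(5s - 6)(s - 6)

Testing divisors of the constant over divisors of the leading coefficient, s = 6/5 is a root, giving the factor (5s - 6) and quotient 12s^3 - 23s^2 - 264s - 180.
Continuing, s = 6 is a root, giving the factor (s - 6) and quotient 12s^2 + 49s + 30.
The remaining quadratic factors as (3s + 10)(4s + 3).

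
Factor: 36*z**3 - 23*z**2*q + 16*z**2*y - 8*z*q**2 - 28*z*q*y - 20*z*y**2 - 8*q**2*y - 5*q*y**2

Group: 9*z*(4*z**2 + z*q + 4*z*y + q*y) + (-8*q - 5*y)*(4*z**2 + z*q + 4*z*y + q*y); both groups contain (4*z**2 + z*q + 4*z*y + q*y), so (9*z - 8*q - 5*y) is a factor with cofactor 4*z**2 + z*q + 4*z*y + q*y.
The cofactor groups again: 4*z**2 + z*q + 4*z*y + q*y = z*(4*z + q) + y*(4*z + q); both groups contain (4*z + q), giving (z + y)*(4*z + q).

(9*z - 8*q - 5*y)*(4*z + q)*(z + y)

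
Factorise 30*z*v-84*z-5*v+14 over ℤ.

Group as (30*z*v-84*z) + (-5*v+14) = 6*z*(5*v-14) - (5*v-14).
Both groups share the factor (5*v-14).

(5*v-14)*(6*z-1)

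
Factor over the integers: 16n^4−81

(2n+3)(2n−3)(4n^2+9)

Difference of squares twice: with A = 2n and B = 3, A⁴ − B⁴ = (A² − B²)(A² + B²), and A² − B² factors again.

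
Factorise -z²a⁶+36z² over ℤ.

Every term has a factor of z²; factoring it out leaves -a⁶+36.
Recognize a difference of squares with the parts 6 and a³.

-z²(a³+6)(a³-6)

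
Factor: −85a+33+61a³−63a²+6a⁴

Among the possible rational roots, a = −11 is a root, so (a+11) is a factor; dividing leaves 6a³−5a²−8a+3.
Next, a = −1 is a root, so (a+1) divides it; the quotient is 6a²−11a+3.
The remaining quadratic factors as (3a−1)(2a−3).

(2a−3)(3a−1)(a+1)(a+11)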